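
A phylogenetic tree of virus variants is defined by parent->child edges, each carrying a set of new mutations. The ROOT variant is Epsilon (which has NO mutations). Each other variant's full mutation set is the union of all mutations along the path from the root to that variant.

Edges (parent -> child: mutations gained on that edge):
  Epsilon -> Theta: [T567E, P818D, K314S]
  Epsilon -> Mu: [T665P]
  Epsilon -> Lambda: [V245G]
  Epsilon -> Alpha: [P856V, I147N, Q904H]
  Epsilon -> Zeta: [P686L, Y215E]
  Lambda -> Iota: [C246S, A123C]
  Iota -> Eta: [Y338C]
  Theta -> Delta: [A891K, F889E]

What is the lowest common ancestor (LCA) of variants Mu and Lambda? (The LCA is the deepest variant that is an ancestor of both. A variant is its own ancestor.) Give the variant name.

Answer: Epsilon

Derivation:
Path from root to Mu: Epsilon -> Mu
  ancestors of Mu: {Epsilon, Mu}
Path from root to Lambda: Epsilon -> Lambda
  ancestors of Lambda: {Epsilon, Lambda}
Common ancestors: {Epsilon}
Walk up from Lambda: Lambda (not in ancestors of Mu), Epsilon (in ancestors of Mu)
Deepest common ancestor (LCA) = Epsilon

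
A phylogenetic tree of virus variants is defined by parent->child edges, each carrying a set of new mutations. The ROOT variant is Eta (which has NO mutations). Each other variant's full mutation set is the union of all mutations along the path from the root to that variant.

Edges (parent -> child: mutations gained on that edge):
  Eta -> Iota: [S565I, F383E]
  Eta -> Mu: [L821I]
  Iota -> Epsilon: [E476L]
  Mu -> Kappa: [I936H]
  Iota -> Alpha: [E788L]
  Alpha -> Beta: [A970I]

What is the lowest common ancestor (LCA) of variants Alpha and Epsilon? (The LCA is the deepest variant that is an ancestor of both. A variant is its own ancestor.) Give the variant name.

Answer: Iota

Derivation:
Path from root to Alpha: Eta -> Iota -> Alpha
  ancestors of Alpha: {Eta, Iota, Alpha}
Path from root to Epsilon: Eta -> Iota -> Epsilon
  ancestors of Epsilon: {Eta, Iota, Epsilon}
Common ancestors: {Eta, Iota}
Walk up from Epsilon: Epsilon (not in ancestors of Alpha), Iota (in ancestors of Alpha), Eta (in ancestors of Alpha)
Deepest common ancestor (LCA) = Iota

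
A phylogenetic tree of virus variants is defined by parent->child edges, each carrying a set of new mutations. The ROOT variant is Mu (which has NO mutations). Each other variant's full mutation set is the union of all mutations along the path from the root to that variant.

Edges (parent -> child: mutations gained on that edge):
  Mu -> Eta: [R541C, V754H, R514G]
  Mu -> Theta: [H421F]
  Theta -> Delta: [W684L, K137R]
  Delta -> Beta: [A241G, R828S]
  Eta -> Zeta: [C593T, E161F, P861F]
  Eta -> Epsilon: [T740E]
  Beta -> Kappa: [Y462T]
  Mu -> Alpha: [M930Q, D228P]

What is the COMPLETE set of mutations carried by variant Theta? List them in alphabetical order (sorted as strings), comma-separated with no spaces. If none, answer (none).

Answer: H421F

Derivation:
At Mu: gained [] -> total []
At Theta: gained ['H421F'] -> total ['H421F']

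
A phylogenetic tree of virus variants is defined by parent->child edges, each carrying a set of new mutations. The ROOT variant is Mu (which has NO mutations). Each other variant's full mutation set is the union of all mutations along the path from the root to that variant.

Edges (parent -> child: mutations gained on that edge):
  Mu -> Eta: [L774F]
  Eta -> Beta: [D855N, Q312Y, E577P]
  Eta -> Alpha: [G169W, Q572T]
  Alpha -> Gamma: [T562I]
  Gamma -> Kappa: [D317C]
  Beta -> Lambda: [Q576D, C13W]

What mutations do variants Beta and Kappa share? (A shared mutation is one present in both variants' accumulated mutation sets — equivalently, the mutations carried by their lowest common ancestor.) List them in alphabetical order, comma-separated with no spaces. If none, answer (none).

Accumulating mutations along path to Beta:
  At Mu: gained [] -> total []
  At Eta: gained ['L774F'] -> total ['L774F']
  At Beta: gained ['D855N', 'Q312Y', 'E577P'] -> total ['D855N', 'E577P', 'L774F', 'Q312Y']
Mutations(Beta) = ['D855N', 'E577P', 'L774F', 'Q312Y']
Accumulating mutations along path to Kappa:
  At Mu: gained [] -> total []
  At Eta: gained ['L774F'] -> total ['L774F']
  At Alpha: gained ['G169W', 'Q572T'] -> total ['G169W', 'L774F', 'Q572T']
  At Gamma: gained ['T562I'] -> total ['G169W', 'L774F', 'Q572T', 'T562I']
  At Kappa: gained ['D317C'] -> total ['D317C', 'G169W', 'L774F', 'Q572T', 'T562I']
Mutations(Kappa) = ['D317C', 'G169W', 'L774F', 'Q572T', 'T562I']
Intersection: ['D855N', 'E577P', 'L774F', 'Q312Y'] ∩ ['D317C', 'G169W', 'L774F', 'Q572T', 'T562I'] = ['L774F']

Answer: L774F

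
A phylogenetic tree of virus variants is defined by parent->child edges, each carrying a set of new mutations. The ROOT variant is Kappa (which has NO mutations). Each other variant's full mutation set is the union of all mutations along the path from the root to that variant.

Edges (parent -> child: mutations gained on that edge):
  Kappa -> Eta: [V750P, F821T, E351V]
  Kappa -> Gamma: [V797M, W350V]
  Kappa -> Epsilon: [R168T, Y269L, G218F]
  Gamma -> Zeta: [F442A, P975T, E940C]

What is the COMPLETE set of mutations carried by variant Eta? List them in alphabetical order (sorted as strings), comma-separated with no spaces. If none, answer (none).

Answer: E351V,F821T,V750P

Derivation:
At Kappa: gained [] -> total []
At Eta: gained ['V750P', 'F821T', 'E351V'] -> total ['E351V', 'F821T', 'V750P']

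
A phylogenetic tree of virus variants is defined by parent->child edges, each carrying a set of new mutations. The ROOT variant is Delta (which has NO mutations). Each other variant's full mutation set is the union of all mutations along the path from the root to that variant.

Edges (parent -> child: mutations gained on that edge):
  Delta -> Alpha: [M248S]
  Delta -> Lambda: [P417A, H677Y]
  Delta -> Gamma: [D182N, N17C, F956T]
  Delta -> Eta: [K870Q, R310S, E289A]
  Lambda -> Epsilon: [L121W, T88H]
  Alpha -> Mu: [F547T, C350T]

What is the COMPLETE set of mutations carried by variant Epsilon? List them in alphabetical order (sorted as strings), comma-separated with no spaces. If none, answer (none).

Answer: H677Y,L121W,P417A,T88H

Derivation:
At Delta: gained [] -> total []
At Lambda: gained ['P417A', 'H677Y'] -> total ['H677Y', 'P417A']
At Epsilon: gained ['L121W', 'T88H'] -> total ['H677Y', 'L121W', 'P417A', 'T88H']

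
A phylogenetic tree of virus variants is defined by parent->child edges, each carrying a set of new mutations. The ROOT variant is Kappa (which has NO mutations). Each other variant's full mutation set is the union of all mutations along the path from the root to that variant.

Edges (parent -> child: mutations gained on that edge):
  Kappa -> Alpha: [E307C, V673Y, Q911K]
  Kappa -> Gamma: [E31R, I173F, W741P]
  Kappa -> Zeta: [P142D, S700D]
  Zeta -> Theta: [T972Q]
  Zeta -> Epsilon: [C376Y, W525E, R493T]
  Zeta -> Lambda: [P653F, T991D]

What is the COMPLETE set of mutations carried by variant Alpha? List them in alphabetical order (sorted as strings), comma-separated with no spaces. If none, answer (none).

At Kappa: gained [] -> total []
At Alpha: gained ['E307C', 'V673Y', 'Q911K'] -> total ['E307C', 'Q911K', 'V673Y']

Answer: E307C,Q911K,V673Y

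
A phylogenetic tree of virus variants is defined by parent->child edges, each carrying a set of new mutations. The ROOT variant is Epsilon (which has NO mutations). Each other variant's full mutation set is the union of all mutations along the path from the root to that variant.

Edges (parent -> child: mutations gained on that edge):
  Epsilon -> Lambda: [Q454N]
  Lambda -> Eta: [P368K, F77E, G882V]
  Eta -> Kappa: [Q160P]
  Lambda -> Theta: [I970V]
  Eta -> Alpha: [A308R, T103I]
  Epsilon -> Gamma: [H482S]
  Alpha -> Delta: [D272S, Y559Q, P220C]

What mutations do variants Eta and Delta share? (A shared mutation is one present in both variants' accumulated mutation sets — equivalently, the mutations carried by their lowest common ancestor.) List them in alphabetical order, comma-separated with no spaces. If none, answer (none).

Answer: F77E,G882V,P368K,Q454N

Derivation:
Accumulating mutations along path to Eta:
  At Epsilon: gained [] -> total []
  At Lambda: gained ['Q454N'] -> total ['Q454N']
  At Eta: gained ['P368K', 'F77E', 'G882V'] -> total ['F77E', 'G882V', 'P368K', 'Q454N']
Mutations(Eta) = ['F77E', 'G882V', 'P368K', 'Q454N']
Accumulating mutations along path to Delta:
  At Epsilon: gained [] -> total []
  At Lambda: gained ['Q454N'] -> total ['Q454N']
  At Eta: gained ['P368K', 'F77E', 'G882V'] -> total ['F77E', 'G882V', 'P368K', 'Q454N']
  At Alpha: gained ['A308R', 'T103I'] -> total ['A308R', 'F77E', 'G882V', 'P368K', 'Q454N', 'T103I']
  At Delta: gained ['D272S', 'Y559Q', 'P220C'] -> total ['A308R', 'D272S', 'F77E', 'G882V', 'P220C', 'P368K', 'Q454N', 'T103I', 'Y559Q']
Mutations(Delta) = ['A308R', 'D272S', 'F77E', 'G882V', 'P220C', 'P368K', 'Q454N', 'T103I', 'Y559Q']
Intersection: ['F77E', 'G882V', 'P368K', 'Q454N'] ∩ ['A308R', 'D272S', 'F77E', 'G882V', 'P220C', 'P368K', 'Q454N', 'T103I', 'Y559Q'] = ['F77E', 'G882V', 'P368K', 'Q454N']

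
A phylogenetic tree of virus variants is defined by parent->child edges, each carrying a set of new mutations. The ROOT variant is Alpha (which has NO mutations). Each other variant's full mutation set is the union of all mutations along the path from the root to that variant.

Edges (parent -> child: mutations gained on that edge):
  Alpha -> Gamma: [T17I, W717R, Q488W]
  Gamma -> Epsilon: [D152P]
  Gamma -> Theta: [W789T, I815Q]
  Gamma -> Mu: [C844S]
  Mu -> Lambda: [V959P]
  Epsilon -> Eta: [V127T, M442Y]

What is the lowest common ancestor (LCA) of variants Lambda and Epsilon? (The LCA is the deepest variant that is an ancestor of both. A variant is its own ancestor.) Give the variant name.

Path from root to Lambda: Alpha -> Gamma -> Mu -> Lambda
  ancestors of Lambda: {Alpha, Gamma, Mu, Lambda}
Path from root to Epsilon: Alpha -> Gamma -> Epsilon
  ancestors of Epsilon: {Alpha, Gamma, Epsilon}
Common ancestors: {Alpha, Gamma}
Walk up from Epsilon: Epsilon (not in ancestors of Lambda), Gamma (in ancestors of Lambda), Alpha (in ancestors of Lambda)
Deepest common ancestor (LCA) = Gamma

Answer: Gamma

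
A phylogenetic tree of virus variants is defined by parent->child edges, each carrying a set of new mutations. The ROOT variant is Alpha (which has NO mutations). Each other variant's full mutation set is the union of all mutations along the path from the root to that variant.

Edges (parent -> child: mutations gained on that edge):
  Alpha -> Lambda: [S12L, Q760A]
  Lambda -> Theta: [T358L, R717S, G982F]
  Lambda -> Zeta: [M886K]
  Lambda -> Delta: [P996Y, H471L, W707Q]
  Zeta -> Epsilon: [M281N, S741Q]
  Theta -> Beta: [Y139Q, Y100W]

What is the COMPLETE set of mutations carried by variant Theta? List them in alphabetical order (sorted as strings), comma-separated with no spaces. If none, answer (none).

At Alpha: gained [] -> total []
At Lambda: gained ['S12L', 'Q760A'] -> total ['Q760A', 'S12L']
At Theta: gained ['T358L', 'R717S', 'G982F'] -> total ['G982F', 'Q760A', 'R717S', 'S12L', 'T358L']

Answer: G982F,Q760A,R717S,S12L,T358L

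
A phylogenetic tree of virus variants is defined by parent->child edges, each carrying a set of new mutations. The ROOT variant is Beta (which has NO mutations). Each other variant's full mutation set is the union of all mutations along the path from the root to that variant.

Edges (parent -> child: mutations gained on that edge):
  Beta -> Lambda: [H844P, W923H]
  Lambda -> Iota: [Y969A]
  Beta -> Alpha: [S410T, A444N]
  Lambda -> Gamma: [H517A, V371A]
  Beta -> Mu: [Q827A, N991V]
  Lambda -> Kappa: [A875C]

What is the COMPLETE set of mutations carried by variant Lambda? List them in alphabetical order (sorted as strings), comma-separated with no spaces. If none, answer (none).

At Beta: gained [] -> total []
At Lambda: gained ['H844P', 'W923H'] -> total ['H844P', 'W923H']

Answer: H844P,W923H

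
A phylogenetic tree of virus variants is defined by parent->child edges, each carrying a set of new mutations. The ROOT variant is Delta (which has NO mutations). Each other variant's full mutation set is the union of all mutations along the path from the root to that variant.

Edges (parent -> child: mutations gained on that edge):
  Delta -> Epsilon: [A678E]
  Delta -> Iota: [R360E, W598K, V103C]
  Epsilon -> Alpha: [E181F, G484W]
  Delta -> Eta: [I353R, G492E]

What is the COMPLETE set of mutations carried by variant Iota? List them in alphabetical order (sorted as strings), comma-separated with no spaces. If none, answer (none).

Answer: R360E,V103C,W598K

Derivation:
At Delta: gained [] -> total []
At Iota: gained ['R360E', 'W598K', 'V103C'] -> total ['R360E', 'V103C', 'W598K']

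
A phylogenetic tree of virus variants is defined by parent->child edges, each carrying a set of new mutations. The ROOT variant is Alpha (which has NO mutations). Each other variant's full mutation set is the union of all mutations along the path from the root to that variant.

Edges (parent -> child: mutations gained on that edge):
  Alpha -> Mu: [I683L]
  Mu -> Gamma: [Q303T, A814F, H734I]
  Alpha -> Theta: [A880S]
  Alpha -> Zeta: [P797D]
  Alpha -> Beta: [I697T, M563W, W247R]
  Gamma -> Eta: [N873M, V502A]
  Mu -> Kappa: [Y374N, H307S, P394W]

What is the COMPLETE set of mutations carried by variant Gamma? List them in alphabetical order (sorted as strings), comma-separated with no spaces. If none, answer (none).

At Alpha: gained [] -> total []
At Mu: gained ['I683L'] -> total ['I683L']
At Gamma: gained ['Q303T', 'A814F', 'H734I'] -> total ['A814F', 'H734I', 'I683L', 'Q303T']

Answer: A814F,H734I,I683L,Q303T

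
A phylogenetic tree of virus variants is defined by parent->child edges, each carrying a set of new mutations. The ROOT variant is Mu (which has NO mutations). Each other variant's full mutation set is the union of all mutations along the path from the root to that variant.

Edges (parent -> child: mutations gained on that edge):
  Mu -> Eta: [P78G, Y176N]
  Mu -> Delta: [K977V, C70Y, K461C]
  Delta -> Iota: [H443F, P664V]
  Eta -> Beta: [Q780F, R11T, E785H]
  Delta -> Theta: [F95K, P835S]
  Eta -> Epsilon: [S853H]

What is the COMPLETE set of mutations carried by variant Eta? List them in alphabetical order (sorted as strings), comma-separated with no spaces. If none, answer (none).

At Mu: gained [] -> total []
At Eta: gained ['P78G', 'Y176N'] -> total ['P78G', 'Y176N']

Answer: P78G,Y176N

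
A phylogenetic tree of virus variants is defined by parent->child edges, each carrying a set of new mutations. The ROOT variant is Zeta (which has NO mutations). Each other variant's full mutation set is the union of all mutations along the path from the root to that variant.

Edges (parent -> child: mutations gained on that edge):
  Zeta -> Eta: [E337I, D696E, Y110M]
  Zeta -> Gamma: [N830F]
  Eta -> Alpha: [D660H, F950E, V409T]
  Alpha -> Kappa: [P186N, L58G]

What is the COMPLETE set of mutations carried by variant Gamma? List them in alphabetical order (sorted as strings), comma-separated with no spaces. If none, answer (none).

Answer: N830F

Derivation:
At Zeta: gained [] -> total []
At Gamma: gained ['N830F'] -> total ['N830F']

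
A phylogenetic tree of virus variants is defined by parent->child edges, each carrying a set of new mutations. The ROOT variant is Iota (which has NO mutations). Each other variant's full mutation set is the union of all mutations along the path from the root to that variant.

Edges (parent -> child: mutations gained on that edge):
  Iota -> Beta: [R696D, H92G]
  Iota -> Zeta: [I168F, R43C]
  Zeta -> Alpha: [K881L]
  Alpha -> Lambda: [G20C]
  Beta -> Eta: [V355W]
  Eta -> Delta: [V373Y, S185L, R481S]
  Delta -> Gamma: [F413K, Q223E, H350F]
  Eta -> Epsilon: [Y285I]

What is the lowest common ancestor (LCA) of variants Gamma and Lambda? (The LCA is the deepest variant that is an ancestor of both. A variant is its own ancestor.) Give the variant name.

Answer: Iota

Derivation:
Path from root to Gamma: Iota -> Beta -> Eta -> Delta -> Gamma
  ancestors of Gamma: {Iota, Beta, Eta, Delta, Gamma}
Path from root to Lambda: Iota -> Zeta -> Alpha -> Lambda
  ancestors of Lambda: {Iota, Zeta, Alpha, Lambda}
Common ancestors: {Iota}
Walk up from Lambda: Lambda (not in ancestors of Gamma), Alpha (not in ancestors of Gamma), Zeta (not in ancestors of Gamma), Iota (in ancestors of Gamma)
Deepest common ancestor (LCA) = Iota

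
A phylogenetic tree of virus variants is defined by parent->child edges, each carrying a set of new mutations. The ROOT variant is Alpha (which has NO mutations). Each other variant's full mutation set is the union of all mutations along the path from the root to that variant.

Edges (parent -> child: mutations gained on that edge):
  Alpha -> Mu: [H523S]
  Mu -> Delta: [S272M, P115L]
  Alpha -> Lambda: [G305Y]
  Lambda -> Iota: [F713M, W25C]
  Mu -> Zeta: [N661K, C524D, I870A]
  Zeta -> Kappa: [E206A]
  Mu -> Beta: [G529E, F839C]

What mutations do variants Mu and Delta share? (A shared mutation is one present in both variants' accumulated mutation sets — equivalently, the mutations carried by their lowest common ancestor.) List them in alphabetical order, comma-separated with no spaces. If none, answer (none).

Accumulating mutations along path to Mu:
  At Alpha: gained [] -> total []
  At Mu: gained ['H523S'] -> total ['H523S']
Mutations(Mu) = ['H523S']
Accumulating mutations along path to Delta:
  At Alpha: gained [] -> total []
  At Mu: gained ['H523S'] -> total ['H523S']
  At Delta: gained ['S272M', 'P115L'] -> total ['H523S', 'P115L', 'S272M']
Mutations(Delta) = ['H523S', 'P115L', 'S272M']
Intersection: ['H523S'] ∩ ['H523S', 'P115L', 'S272M'] = ['H523S']

Answer: H523S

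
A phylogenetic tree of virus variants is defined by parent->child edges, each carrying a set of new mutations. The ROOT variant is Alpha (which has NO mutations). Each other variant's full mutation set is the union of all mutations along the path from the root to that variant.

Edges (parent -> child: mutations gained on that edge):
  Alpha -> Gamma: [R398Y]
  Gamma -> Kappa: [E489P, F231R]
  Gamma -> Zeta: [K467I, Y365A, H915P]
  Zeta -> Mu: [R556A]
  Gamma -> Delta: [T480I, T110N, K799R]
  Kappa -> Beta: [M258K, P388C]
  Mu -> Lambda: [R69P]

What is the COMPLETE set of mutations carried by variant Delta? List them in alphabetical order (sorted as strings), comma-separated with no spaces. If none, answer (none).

At Alpha: gained [] -> total []
At Gamma: gained ['R398Y'] -> total ['R398Y']
At Delta: gained ['T480I', 'T110N', 'K799R'] -> total ['K799R', 'R398Y', 'T110N', 'T480I']

Answer: K799R,R398Y,T110N,T480I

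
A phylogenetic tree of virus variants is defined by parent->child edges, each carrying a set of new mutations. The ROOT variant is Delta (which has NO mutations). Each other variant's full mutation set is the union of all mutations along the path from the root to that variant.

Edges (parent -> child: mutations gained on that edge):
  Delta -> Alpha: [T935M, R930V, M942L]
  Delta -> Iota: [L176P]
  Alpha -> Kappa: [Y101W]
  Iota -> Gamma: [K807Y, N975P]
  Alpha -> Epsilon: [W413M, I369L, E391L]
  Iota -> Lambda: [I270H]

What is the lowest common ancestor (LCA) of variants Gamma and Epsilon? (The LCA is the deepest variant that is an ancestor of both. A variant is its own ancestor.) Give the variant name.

Answer: Delta

Derivation:
Path from root to Gamma: Delta -> Iota -> Gamma
  ancestors of Gamma: {Delta, Iota, Gamma}
Path from root to Epsilon: Delta -> Alpha -> Epsilon
  ancestors of Epsilon: {Delta, Alpha, Epsilon}
Common ancestors: {Delta}
Walk up from Epsilon: Epsilon (not in ancestors of Gamma), Alpha (not in ancestors of Gamma), Delta (in ancestors of Gamma)
Deepest common ancestor (LCA) = Delta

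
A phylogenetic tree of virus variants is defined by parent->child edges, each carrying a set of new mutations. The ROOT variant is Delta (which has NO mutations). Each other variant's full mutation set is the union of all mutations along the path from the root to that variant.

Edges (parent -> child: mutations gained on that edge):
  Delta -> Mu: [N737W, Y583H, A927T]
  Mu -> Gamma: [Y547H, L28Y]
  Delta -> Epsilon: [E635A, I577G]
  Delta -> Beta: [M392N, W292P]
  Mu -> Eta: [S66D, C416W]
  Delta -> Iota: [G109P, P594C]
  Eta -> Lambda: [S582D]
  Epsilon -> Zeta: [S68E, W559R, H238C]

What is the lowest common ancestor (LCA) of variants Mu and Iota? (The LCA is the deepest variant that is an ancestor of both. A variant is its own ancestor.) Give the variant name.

Path from root to Mu: Delta -> Mu
  ancestors of Mu: {Delta, Mu}
Path from root to Iota: Delta -> Iota
  ancestors of Iota: {Delta, Iota}
Common ancestors: {Delta}
Walk up from Iota: Iota (not in ancestors of Mu), Delta (in ancestors of Mu)
Deepest common ancestor (LCA) = Delta

Answer: Delta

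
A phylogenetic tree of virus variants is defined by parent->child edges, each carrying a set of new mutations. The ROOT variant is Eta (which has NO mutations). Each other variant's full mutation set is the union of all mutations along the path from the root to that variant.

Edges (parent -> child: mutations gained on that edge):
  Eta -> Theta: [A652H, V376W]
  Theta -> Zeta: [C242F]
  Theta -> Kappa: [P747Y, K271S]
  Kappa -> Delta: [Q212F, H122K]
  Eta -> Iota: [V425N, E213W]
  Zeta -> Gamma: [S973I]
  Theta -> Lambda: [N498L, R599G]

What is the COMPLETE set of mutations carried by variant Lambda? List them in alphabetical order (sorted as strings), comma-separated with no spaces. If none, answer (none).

At Eta: gained [] -> total []
At Theta: gained ['A652H', 'V376W'] -> total ['A652H', 'V376W']
At Lambda: gained ['N498L', 'R599G'] -> total ['A652H', 'N498L', 'R599G', 'V376W']

Answer: A652H,N498L,R599G,V376W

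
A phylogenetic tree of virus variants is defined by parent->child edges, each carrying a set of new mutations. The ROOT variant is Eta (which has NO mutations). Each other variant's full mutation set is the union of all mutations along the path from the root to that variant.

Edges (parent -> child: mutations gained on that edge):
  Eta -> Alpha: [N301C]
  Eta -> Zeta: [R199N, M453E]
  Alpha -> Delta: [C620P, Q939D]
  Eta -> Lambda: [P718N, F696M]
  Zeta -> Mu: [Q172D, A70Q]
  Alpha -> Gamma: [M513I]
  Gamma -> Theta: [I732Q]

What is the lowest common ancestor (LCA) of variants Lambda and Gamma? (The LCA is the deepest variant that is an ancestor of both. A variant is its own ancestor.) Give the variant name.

Path from root to Lambda: Eta -> Lambda
  ancestors of Lambda: {Eta, Lambda}
Path from root to Gamma: Eta -> Alpha -> Gamma
  ancestors of Gamma: {Eta, Alpha, Gamma}
Common ancestors: {Eta}
Walk up from Gamma: Gamma (not in ancestors of Lambda), Alpha (not in ancestors of Lambda), Eta (in ancestors of Lambda)
Deepest common ancestor (LCA) = Eta

Answer: Eta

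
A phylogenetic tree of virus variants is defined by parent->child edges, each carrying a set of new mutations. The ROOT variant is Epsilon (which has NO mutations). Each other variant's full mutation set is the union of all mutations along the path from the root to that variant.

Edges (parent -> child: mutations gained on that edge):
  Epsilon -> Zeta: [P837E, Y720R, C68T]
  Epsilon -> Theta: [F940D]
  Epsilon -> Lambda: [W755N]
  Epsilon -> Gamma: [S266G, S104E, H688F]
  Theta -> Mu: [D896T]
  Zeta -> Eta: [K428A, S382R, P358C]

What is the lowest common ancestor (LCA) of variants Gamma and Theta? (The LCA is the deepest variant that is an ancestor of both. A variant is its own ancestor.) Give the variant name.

Answer: Epsilon

Derivation:
Path from root to Gamma: Epsilon -> Gamma
  ancestors of Gamma: {Epsilon, Gamma}
Path from root to Theta: Epsilon -> Theta
  ancestors of Theta: {Epsilon, Theta}
Common ancestors: {Epsilon}
Walk up from Theta: Theta (not in ancestors of Gamma), Epsilon (in ancestors of Gamma)
Deepest common ancestor (LCA) = Epsilon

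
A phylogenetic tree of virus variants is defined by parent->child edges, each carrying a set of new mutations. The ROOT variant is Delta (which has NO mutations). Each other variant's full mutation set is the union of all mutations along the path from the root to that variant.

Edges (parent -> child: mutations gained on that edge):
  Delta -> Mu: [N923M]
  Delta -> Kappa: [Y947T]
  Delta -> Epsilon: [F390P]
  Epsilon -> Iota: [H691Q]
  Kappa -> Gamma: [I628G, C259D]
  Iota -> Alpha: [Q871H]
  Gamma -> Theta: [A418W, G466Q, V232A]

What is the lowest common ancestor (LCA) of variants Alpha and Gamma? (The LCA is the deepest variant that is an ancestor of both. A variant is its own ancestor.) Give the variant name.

Path from root to Alpha: Delta -> Epsilon -> Iota -> Alpha
  ancestors of Alpha: {Delta, Epsilon, Iota, Alpha}
Path from root to Gamma: Delta -> Kappa -> Gamma
  ancestors of Gamma: {Delta, Kappa, Gamma}
Common ancestors: {Delta}
Walk up from Gamma: Gamma (not in ancestors of Alpha), Kappa (not in ancestors of Alpha), Delta (in ancestors of Alpha)
Deepest common ancestor (LCA) = Delta

Answer: Delta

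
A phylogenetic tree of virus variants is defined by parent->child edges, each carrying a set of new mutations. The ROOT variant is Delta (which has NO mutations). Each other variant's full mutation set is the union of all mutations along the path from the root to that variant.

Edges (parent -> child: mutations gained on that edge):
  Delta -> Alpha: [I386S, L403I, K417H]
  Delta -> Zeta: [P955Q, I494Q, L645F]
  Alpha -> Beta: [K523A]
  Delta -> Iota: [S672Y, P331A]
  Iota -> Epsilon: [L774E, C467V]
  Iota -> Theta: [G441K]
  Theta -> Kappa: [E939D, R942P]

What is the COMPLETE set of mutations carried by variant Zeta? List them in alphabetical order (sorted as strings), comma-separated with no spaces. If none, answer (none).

Answer: I494Q,L645F,P955Q

Derivation:
At Delta: gained [] -> total []
At Zeta: gained ['P955Q', 'I494Q', 'L645F'] -> total ['I494Q', 'L645F', 'P955Q']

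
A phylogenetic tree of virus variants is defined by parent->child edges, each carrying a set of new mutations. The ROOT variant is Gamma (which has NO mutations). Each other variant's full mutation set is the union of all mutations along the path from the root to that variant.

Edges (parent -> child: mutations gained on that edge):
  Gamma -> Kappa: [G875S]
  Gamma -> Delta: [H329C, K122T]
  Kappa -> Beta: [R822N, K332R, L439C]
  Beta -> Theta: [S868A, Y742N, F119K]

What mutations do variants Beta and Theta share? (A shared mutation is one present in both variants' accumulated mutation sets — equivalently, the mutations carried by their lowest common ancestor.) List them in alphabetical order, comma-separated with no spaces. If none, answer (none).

Answer: G875S,K332R,L439C,R822N

Derivation:
Accumulating mutations along path to Beta:
  At Gamma: gained [] -> total []
  At Kappa: gained ['G875S'] -> total ['G875S']
  At Beta: gained ['R822N', 'K332R', 'L439C'] -> total ['G875S', 'K332R', 'L439C', 'R822N']
Mutations(Beta) = ['G875S', 'K332R', 'L439C', 'R822N']
Accumulating mutations along path to Theta:
  At Gamma: gained [] -> total []
  At Kappa: gained ['G875S'] -> total ['G875S']
  At Beta: gained ['R822N', 'K332R', 'L439C'] -> total ['G875S', 'K332R', 'L439C', 'R822N']
  At Theta: gained ['S868A', 'Y742N', 'F119K'] -> total ['F119K', 'G875S', 'K332R', 'L439C', 'R822N', 'S868A', 'Y742N']
Mutations(Theta) = ['F119K', 'G875S', 'K332R', 'L439C', 'R822N', 'S868A', 'Y742N']
Intersection: ['G875S', 'K332R', 'L439C', 'R822N'] ∩ ['F119K', 'G875S', 'K332R', 'L439C', 'R822N', 'S868A', 'Y742N'] = ['G875S', 'K332R', 'L439C', 'R822N']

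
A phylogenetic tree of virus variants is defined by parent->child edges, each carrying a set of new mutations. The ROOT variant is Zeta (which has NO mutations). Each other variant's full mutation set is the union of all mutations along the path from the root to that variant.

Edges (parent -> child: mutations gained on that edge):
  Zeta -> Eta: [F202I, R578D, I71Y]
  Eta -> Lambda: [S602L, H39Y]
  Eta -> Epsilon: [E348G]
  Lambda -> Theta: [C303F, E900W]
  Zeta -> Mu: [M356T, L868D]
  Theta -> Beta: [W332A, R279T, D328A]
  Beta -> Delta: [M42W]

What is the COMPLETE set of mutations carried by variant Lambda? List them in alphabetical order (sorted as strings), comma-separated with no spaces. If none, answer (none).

Answer: F202I,H39Y,I71Y,R578D,S602L

Derivation:
At Zeta: gained [] -> total []
At Eta: gained ['F202I', 'R578D', 'I71Y'] -> total ['F202I', 'I71Y', 'R578D']
At Lambda: gained ['S602L', 'H39Y'] -> total ['F202I', 'H39Y', 'I71Y', 'R578D', 'S602L']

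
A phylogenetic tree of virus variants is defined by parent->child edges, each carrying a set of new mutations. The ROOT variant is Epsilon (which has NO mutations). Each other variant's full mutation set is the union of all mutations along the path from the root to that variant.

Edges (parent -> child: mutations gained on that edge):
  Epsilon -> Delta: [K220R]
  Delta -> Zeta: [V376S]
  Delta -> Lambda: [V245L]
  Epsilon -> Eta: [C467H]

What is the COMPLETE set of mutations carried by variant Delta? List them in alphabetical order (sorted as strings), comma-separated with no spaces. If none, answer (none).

Answer: K220R

Derivation:
At Epsilon: gained [] -> total []
At Delta: gained ['K220R'] -> total ['K220R']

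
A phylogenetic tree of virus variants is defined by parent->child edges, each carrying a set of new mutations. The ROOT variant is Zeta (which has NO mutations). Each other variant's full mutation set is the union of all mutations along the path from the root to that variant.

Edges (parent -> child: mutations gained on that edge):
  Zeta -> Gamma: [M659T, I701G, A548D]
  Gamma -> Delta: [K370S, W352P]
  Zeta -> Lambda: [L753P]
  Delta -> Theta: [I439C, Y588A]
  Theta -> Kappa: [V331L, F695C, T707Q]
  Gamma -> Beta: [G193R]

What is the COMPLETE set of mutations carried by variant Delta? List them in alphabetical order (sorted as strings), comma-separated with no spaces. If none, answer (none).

At Zeta: gained [] -> total []
At Gamma: gained ['M659T', 'I701G', 'A548D'] -> total ['A548D', 'I701G', 'M659T']
At Delta: gained ['K370S', 'W352P'] -> total ['A548D', 'I701G', 'K370S', 'M659T', 'W352P']

Answer: A548D,I701G,K370S,M659T,W352P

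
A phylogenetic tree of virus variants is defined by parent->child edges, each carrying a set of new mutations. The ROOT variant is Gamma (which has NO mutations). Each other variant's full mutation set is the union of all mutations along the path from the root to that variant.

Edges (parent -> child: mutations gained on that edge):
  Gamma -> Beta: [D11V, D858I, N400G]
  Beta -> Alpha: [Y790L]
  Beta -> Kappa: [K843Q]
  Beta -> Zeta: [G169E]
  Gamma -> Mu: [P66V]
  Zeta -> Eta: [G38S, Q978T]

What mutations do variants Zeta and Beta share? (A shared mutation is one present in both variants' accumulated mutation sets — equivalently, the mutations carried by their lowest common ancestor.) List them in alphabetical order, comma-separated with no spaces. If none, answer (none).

Answer: D11V,D858I,N400G

Derivation:
Accumulating mutations along path to Zeta:
  At Gamma: gained [] -> total []
  At Beta: gained ['D11V', 'D858I', 'N400G'] -> total ['D11V', 'D858I', 'N400G']
  At Zeta: gained ['G169E'] -> total ['D11V', 'D858I', 'G169E', 'N400G']
Mutations(Zeta) = ['D11V', 'D858I', 'G169E', 'N400G']
Accumulating mutations along path to Beta:
  At Gamma: gained [] -> total []
  At Beta: gained ['D11V', 'D858I', 'N400G'] -> total ['D11V', 'D858I', 'N400G']
Mutations(Beta) = ['D11V', 'D858I', 'N400G']
Intersection: ['D11V', 'D858I', 'G169E', 'N400G'] ∩ ['D11V', 'D858I', 'N400G'] = ['D11V', 'D858I', 'N400G']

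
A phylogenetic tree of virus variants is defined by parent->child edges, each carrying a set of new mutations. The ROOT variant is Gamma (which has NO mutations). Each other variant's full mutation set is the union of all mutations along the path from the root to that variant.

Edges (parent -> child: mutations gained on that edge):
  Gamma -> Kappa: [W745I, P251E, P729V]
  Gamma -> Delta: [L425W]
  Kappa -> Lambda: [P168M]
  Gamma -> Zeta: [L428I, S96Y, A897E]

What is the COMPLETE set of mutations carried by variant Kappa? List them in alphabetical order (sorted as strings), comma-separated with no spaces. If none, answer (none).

At Gamma: gained [] -> total []
At Kappa: gained ['W745I', 'P251E', 'P729V'] -> total ['P251E', 'P729V', 'W745I']

Answer: P251E,P729V,W745I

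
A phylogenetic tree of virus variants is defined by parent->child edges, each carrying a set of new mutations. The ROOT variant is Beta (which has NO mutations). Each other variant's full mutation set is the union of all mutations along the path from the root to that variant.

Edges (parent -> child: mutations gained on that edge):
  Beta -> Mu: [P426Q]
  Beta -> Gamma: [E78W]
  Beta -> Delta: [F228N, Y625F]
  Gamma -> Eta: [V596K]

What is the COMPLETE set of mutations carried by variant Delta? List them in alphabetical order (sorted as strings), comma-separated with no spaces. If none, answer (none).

At Beta: gained [] -> total []
At Delta: gained ['F228N', 'Y625F'] -> total ['F228N', 'Y625F']

Answer: F228N,Y625F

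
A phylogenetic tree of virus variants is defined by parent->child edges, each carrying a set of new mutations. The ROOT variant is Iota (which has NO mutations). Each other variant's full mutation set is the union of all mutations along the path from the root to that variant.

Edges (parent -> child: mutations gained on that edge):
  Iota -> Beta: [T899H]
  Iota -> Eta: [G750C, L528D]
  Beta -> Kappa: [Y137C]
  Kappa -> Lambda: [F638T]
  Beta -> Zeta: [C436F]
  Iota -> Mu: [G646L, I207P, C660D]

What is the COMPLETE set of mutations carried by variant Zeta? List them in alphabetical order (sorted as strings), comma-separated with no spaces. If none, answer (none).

At Iota: gained [] -> total []
At Beta: gained ['T899H'] -> total ['T899H']
At Zeta: gained ['C436F'] -> total ['C436F', 'T899H']

Answer: C436F,T899H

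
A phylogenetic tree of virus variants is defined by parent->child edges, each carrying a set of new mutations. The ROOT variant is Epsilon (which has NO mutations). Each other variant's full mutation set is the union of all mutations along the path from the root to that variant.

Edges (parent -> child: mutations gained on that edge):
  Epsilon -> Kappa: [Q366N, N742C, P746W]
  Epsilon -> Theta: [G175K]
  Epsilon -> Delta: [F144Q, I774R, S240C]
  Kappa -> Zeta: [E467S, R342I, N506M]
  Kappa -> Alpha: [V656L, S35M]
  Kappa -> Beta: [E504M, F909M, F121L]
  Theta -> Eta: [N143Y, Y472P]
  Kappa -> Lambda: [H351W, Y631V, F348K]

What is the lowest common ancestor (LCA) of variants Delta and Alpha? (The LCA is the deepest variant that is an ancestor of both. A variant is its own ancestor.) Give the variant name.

Answer: Epsilon

Derivation:
Path from root to Delta: Epsilon -> Delta
  ancestors of Delta: {Epsilon, Delta}
Path from root to Alpha: Epsilon -> Kappa -> Alpha
  ancestors of Alpha: {Epsilon, Kappa, Alpha}
Common ancestors: {Epsilon}
Walk up from Alpha: Alpha (not in ancestors of Delta), Kappa (not in ancestors of Delta), Epsilon (in ancestors of Delta)
Deepest common ancestor (LCA) = Epsilon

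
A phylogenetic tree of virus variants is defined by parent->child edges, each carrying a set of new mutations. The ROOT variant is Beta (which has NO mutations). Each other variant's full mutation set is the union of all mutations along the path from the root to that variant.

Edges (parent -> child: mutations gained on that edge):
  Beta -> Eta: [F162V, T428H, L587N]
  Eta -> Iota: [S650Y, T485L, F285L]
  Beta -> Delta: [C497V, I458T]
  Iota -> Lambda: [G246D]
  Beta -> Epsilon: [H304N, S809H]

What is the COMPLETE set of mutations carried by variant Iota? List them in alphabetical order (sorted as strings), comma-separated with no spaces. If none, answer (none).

Answer: F162V,F285L,L587N,S650Y,T428H,T485L

Derivation:
At Beta: gained [] -> total []
At Eta: gained ['F162V', 'T428H', 'L587N'] -> total ['F162V', 'L587N', 'T428H']
At Iota: gained ['S650Y', 'T485L', 'F285L'] -> total ['F162V', 'F285L', 'L587N', 'S650Y', 'T428H', 'T485L']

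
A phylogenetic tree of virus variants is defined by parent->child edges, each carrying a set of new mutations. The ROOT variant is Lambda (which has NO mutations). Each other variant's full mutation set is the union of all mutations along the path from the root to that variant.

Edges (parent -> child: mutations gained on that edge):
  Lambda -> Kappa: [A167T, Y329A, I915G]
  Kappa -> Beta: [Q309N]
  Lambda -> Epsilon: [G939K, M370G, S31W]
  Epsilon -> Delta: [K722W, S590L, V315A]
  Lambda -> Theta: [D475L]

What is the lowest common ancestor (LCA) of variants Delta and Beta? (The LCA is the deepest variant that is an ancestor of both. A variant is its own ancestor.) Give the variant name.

Path from root to Delta: Lambda -> Epsilon -> Delta
  ancestors of Delta: {Lambda, Epsilon, Delta}
Path from root to Beta: Lambda -> Kappa -> Beta
  ancestors of Beta: {Lambda, Kappa, Beta}
Common ancestors: {Lambda}
Walk up from Beta: Beta (not in ancestors of Delta), Kappa (not in ancestors of Delta), Lambda (in ancestors of Delta)
Deepest common ancestor (LCA) = Lambda

Answer: Lambda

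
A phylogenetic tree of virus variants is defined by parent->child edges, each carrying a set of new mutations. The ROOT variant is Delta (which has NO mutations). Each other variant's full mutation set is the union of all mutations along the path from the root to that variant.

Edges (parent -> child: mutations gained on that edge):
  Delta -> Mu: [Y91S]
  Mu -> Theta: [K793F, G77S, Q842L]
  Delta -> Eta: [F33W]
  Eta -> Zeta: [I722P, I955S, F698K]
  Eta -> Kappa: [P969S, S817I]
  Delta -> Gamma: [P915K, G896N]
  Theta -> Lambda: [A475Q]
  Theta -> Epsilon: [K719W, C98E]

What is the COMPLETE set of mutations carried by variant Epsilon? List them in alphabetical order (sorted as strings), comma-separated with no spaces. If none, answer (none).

Answer: C98E,G77S,K719W,K793F,Q842L,Y91S

Derivation:
At Delta: gained [] -> total []
At Mu: gained ['Y91S'] -> total ['Y91S']
At Theta: gained ['K793F', 'G77S', 'Q842L'] -> total ['G77S', 'K793F', 'Q842L', 'Y91S']
At Epsilon: gained ['K719W', 'C98E'] -> total ['C98E', 'G77S', 'K719W', 'K793F', 'Q842L', 'Y91S']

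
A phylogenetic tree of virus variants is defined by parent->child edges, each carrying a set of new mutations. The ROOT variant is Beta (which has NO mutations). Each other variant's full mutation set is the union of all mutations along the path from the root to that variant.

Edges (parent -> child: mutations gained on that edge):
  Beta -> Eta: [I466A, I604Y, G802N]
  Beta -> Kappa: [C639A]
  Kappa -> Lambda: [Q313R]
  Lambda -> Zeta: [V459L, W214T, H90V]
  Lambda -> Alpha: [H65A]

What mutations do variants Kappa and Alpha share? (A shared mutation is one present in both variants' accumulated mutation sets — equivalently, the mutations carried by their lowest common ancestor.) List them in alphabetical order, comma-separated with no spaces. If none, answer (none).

Accumulating mutations along path to Kappa:
  At Beta: gained [] -> total []
  At Kappa: gained ['C639A'] -> total ['C639A']
Mutations(Kappa) = ['C639A']
Accumulating mutations along path to Alpha:
  At Beta: gained [] -> total []
  At Kappa: gained ['C639A'] -> total ['C639A']
  At Lambda: gained ['Q313R'] -> total ['C639A', 'Q313R']
  At Alpha: gained ['H65A'] -> total ['C639A', 'H65A', 'Q313R']
Mutations(Alpha) = ['C639A', 'H65A', 'Q313R']
Intersection: ['C639A'] ∩ ['C639A', 'H65A', 'Q313R'] = ['C639A']

Answer: C639A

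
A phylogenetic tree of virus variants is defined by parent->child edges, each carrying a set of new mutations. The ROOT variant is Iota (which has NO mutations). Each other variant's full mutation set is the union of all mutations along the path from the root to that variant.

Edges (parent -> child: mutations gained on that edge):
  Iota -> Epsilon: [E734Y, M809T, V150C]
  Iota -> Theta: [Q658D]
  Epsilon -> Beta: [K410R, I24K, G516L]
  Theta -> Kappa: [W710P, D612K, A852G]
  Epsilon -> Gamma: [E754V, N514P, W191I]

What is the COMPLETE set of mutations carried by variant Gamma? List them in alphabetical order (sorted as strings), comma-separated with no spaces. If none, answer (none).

Answer: E734Y,E754V,M809T,N514P,V150C,W191I

Derivation:
At Iota: gained [] -> total []
At Epsilon: gained ['E734Y', 'M809T', 'V150C'] -> total ['E734Y', 'M809T', 'V150C']
At Gamma: gained ['E754V', 'N514P', 'W191I'] -> total ['E734Y', 'E754V', 'M809T', 'N514P', 'V150C', 'W191I']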